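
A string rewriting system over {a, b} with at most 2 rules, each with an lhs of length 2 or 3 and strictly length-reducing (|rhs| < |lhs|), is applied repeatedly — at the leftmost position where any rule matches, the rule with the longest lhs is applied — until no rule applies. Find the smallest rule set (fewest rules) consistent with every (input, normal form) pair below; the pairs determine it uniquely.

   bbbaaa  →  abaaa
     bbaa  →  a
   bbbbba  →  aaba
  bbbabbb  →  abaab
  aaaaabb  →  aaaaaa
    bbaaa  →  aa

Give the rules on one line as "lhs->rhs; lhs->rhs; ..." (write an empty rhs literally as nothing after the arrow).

bb->a; bba->

  | bbbaaa => abaaa
  | bbaa => a
  | bbbbba => abbba => aaba
  | bbbabbb => ababbb => abaab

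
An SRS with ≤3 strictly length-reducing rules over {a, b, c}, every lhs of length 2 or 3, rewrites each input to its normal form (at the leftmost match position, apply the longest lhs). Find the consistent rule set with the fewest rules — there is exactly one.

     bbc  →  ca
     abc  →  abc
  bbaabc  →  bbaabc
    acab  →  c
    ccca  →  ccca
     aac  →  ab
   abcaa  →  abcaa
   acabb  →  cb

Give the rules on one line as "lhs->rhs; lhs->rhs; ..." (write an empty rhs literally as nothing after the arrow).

  | bbc => ca
  | abc
  | bbaabc
  | acab => bab => c

ac->b; bab->c; bbc->ca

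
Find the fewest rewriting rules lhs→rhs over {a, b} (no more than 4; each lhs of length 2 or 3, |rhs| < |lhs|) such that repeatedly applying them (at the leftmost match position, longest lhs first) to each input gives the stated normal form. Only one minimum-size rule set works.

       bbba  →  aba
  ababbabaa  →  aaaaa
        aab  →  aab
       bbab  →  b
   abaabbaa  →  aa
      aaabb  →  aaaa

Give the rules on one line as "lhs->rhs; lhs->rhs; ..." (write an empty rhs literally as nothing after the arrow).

  | bbba => aba
  | ababbabaa => aababaa => aaaaa
  | aab
  | bbab => b

baa->; bab->a; bb->a; bba->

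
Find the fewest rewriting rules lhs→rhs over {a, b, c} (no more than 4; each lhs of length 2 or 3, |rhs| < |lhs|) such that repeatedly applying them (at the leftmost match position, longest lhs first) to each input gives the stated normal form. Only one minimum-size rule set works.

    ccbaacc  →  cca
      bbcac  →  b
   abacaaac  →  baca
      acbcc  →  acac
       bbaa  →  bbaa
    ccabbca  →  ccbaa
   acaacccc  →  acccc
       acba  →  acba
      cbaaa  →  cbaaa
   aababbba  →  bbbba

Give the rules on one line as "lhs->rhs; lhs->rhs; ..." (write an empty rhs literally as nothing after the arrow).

  | ccbaacc => ccbc => cca
  | bbcac => baac => b
  | abacaaac => bacaaac => baca
  | acbcc => acac

aac->; ab->b; bc->a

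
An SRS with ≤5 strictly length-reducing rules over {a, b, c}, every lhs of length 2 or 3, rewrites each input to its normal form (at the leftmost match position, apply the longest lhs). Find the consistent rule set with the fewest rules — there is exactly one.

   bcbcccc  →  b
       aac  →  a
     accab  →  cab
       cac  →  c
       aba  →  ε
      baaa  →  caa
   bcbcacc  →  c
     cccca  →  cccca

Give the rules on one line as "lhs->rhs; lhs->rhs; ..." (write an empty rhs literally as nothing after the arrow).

ac->; ba->c; bc->; bcc->b

  | bcbcccc => bcccc => bcc => b
  | aac => a
  | accab => cab
  | cac => c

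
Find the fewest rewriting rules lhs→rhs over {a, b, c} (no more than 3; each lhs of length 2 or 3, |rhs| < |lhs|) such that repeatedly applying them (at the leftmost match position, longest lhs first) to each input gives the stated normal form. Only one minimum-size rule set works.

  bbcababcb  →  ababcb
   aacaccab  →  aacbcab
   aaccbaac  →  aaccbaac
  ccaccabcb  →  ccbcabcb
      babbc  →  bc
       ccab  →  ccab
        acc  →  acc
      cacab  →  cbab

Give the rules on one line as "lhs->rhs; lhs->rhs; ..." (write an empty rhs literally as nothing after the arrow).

abb->; bbc->; cac->cb

  | bbcababcb => ababcb
  | aacaccab => aacbcab
  | aaccbaac
  | ccaccabcb => ccbcabcb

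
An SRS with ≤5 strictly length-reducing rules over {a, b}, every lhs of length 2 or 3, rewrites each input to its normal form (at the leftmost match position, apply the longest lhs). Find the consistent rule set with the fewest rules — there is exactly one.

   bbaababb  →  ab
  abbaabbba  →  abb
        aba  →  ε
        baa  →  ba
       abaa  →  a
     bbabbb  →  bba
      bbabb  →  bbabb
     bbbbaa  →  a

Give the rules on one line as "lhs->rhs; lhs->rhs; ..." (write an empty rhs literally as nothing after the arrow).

  | bbaababb => bbababb => bbbb => ab
  | abbaabbba => abbabbba => abbaaa => abb
  | aba => ε
  | baa => ba

aa->a; aaa->; aba->; bbb->a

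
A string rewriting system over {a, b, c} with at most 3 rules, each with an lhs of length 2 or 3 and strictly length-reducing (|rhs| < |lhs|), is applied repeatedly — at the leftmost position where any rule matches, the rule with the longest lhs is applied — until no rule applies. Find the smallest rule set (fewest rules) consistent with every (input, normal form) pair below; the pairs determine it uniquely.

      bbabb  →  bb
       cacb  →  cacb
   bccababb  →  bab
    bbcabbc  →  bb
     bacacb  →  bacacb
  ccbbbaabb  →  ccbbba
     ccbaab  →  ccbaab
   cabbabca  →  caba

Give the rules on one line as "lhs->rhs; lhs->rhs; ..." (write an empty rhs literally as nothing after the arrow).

abb->; bc->b

  | bbabb => bb
  | cacb
  | bccababb => bcababb => bababb => bab
  | bbcabbc => bbabbc => bbc => bb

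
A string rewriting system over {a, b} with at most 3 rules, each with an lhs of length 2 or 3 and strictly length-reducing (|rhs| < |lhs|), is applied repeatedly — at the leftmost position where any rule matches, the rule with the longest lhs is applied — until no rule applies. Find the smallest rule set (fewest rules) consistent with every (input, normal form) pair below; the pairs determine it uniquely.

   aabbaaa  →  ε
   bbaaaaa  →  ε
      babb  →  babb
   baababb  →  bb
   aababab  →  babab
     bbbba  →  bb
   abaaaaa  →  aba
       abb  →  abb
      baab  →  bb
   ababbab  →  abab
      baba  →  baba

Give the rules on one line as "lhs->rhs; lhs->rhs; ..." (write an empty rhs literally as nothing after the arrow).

  | aabbaaa => bbaaa => aa => ε
  | bbaaaaa => aaaa => aa => ε
  | babb
  | baababb => bbabb => bb

aa->; bba->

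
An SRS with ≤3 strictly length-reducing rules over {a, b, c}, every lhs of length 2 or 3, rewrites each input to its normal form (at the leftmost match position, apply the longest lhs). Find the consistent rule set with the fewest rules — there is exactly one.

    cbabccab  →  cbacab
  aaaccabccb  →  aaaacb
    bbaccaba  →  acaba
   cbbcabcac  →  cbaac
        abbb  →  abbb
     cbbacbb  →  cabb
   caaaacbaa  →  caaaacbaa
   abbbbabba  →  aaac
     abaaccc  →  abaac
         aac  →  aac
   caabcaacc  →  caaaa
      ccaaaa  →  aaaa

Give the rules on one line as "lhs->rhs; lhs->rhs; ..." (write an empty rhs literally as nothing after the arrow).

  | cbabccab => cbacab
  | aaaccabccb => aaaabccb => aaaacb
  | bbaccaba => acccaba => acaba
  | cbbcabcac => cbabcac => cbaac

bba->ac; bc->; cc->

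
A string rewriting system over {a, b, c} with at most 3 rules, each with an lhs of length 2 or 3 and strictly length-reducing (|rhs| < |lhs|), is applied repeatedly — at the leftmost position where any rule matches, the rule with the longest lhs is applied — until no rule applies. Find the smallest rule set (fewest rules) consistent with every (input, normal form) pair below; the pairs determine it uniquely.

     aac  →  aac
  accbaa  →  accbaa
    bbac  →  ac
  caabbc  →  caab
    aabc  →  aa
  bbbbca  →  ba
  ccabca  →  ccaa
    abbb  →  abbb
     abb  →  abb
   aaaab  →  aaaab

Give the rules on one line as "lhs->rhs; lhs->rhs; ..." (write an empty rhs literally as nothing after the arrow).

bba->a; bc->

  | aac
  | accbaa
  | bbac => ac
  | caabbc => caab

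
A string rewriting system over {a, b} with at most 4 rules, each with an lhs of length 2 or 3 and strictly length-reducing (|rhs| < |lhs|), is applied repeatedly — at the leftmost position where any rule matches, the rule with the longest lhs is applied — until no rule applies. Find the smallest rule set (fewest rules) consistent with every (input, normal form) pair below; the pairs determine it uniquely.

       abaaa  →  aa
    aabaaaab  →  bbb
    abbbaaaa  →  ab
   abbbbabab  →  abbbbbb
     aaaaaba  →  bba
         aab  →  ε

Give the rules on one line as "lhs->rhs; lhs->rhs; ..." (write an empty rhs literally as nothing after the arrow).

  | abaaa => aa
  | aabaaaab => aaaab => bbab => bbb
  | abbbaaaa => abbaa => ab
  | abbbbabab => abbbbbab => abbbbbb

aaa->bb; aab->; baa->; bab->bb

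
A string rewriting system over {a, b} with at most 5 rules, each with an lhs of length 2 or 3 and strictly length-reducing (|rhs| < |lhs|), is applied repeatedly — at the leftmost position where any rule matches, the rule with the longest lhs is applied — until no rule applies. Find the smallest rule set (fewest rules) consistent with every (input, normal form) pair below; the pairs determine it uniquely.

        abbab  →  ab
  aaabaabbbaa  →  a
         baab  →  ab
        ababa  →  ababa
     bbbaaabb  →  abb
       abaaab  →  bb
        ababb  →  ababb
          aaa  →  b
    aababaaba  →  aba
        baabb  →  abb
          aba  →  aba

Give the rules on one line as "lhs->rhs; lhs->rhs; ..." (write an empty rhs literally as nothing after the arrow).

aa->a; aaa->b; baa->a; bba->a

  | abbab => aab => ab
  | aaabaabbbaa => bbaabbbaa => aabbbaa => abbbaa => abaa => aa => a
  | baab => ab
  | ababa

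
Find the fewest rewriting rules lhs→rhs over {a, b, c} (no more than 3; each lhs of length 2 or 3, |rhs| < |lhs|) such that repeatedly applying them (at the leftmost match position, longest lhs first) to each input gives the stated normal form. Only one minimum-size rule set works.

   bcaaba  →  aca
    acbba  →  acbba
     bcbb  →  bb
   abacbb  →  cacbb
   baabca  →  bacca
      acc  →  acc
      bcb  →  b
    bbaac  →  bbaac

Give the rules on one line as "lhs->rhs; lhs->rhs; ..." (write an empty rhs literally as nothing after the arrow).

  | bcaaba => aaba => aca
  | acbba
  | bcbb => bb
  | abacbb => cacbb

ab->c; bc->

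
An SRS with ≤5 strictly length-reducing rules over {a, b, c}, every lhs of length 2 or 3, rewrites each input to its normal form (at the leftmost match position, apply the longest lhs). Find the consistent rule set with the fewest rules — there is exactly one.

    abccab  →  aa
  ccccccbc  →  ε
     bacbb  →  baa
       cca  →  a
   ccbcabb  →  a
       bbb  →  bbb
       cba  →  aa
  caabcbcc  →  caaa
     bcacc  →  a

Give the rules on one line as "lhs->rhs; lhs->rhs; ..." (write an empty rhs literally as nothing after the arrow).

ab->a; bc->; cb->a; cc->

  | abccab => accab => aab => aa
  | ccccccbc => ccccbc => ccbc => bc => ε
  | bacbb => baab => baa
  | cca => a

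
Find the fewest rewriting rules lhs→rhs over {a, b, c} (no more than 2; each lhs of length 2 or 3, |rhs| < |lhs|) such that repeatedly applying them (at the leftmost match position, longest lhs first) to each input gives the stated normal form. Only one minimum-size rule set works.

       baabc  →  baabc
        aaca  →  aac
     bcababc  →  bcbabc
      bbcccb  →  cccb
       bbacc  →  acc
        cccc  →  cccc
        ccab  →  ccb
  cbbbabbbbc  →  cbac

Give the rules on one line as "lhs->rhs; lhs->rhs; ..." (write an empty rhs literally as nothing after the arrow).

bb->; ca->c

  | baabc
  | aaca => aac
  | bcababc => bcbabc
  | bbcccb => cccb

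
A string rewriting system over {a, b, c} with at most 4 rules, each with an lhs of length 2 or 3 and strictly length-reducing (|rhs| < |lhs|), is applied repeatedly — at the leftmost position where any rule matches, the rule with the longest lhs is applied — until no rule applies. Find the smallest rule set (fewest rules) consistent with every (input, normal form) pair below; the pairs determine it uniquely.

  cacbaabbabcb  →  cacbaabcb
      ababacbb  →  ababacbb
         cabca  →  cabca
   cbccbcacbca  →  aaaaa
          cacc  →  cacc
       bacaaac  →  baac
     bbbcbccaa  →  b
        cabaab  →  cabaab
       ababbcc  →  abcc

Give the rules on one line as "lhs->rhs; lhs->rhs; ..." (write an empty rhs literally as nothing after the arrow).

  | cacbaabbabcb => cacbaabcb
  | ababacbb
  | cabca
  | cbccbcacbca => acbcacbca => aaacbca => aaaaa

abb->; bba->; caa->; cbc->a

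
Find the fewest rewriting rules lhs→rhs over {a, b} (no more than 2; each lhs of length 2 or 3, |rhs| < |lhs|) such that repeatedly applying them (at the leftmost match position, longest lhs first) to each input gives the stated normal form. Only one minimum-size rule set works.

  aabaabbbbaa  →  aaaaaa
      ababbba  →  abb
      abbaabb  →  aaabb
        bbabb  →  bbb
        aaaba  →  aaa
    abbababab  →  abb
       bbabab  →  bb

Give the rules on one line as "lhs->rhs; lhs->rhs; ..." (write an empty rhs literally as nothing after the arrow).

  | aabaabbbbaa => aaaabbbbaa => aaaabbbaa => aaaabbaa => aaaabaa => aaaaaa
  | ababbba => abbba => abb
  | abbaabb => abaabb => aaabb
  | bbabb => bbb

ba->; baa->aa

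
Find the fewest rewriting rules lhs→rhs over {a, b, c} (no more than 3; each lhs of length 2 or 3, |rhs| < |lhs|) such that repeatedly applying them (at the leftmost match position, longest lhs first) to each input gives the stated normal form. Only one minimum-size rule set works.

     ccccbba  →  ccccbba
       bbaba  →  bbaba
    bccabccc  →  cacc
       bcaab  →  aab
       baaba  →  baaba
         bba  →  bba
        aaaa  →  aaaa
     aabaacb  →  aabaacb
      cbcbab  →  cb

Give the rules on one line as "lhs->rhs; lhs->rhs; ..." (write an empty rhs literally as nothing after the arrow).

bc->; cba->c

  | ccccbba
  | bbaba
  | bccabccc => cabccc => cacc
  | bcaab => aab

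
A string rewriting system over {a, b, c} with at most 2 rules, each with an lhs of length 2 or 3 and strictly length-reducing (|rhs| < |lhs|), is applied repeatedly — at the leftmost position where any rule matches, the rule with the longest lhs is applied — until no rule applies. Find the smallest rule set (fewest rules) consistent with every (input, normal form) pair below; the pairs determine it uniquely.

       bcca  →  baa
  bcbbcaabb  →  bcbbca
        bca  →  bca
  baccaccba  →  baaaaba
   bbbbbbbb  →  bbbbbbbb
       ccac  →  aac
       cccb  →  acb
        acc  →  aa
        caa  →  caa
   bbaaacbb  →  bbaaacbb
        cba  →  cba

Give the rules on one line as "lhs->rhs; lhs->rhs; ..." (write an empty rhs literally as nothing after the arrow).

  | bcca => baa
  | bcbbcaabb => bcbbca
  | bca
  | baccaccba => baaaccba => baaaaba

abb->; cc->a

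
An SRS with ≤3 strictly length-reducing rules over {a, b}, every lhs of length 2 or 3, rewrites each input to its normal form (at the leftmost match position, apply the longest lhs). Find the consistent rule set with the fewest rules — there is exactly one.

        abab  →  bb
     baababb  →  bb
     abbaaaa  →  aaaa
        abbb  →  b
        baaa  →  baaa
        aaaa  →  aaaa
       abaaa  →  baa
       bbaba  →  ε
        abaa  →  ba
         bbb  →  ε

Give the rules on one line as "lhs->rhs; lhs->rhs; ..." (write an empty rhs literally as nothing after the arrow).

  | abab => bb
  | baababb => babbb => bb
  | abbaaaa => aaaa
  | abbb => b

aba->b; abb->; bbb->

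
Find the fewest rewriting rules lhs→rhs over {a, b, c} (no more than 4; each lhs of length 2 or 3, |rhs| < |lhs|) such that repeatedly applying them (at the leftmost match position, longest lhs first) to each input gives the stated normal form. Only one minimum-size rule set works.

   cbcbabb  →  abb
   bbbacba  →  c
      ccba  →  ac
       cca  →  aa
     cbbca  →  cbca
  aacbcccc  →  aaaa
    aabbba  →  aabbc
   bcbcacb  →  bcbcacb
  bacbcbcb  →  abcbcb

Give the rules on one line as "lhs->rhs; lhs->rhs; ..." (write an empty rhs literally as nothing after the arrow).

ba->c; cbb->cb; cc->a

  | cbcbabb => cbccbb => cbabb => ccbb => abb
  | bbbacba => bbccba => bbaba => bcba => bcc => ba => c
  | ccba => aba => ac
  | cca => aa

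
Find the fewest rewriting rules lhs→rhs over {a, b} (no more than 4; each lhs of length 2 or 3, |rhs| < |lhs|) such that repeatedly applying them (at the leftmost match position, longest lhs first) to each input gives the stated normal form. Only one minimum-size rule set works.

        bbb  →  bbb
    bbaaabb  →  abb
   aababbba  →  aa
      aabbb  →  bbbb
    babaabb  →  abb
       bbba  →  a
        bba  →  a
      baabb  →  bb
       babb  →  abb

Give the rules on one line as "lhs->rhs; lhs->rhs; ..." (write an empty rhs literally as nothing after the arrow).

aab->bb; ba->a; baa->

  | bbb
  | bbaaabb => babb => abb
  | aababbba => bbabbba => babbba => abbba => abba => aba => aa
  | aabbb => bbbb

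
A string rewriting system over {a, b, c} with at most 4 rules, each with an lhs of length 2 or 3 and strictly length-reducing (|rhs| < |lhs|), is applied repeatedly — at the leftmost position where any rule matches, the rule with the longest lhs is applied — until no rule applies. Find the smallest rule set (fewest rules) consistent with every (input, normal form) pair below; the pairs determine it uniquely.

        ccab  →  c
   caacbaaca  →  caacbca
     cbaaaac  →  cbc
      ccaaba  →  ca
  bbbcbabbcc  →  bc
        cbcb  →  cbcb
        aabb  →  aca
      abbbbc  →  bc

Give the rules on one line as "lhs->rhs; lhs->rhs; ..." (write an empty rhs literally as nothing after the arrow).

  | ccab => bab => bb => c
  | caacbaaca => caacbaca => caacbca
  | cbaaaac => cbaaac => cbaac => cbac => cbc
  | ccaaba => baaba => baba => bba => ca

abb->ca; ba->b; bb->c; cc->b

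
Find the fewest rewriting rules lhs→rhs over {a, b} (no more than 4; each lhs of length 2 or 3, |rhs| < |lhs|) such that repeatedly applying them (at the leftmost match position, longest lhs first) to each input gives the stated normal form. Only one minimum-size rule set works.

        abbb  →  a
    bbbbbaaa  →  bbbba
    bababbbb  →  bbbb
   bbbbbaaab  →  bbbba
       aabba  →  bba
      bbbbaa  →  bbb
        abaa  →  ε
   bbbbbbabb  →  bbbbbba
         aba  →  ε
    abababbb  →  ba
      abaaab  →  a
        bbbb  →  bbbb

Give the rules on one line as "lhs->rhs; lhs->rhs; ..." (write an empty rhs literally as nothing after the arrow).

aa->; aaa->; ab->a; baa->

  | abbb => abb => ab => a
  | bbbbbaaa => bbbba
  | bababbbb => baabbbb => bbbb
  | bbbbbaaab => bbbbab => bbbba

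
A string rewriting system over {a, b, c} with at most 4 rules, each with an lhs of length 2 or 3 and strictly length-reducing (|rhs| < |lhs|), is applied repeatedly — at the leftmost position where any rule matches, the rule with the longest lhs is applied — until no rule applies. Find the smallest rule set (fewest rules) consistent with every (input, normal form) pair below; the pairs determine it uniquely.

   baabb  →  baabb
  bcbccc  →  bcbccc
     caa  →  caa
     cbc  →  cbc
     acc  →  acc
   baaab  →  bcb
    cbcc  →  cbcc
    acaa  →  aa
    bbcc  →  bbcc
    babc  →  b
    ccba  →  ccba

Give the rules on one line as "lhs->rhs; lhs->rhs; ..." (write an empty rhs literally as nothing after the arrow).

  | baabb
  | bcbccc
  | caa
  | cbc

aaa->c; abc->; aca->a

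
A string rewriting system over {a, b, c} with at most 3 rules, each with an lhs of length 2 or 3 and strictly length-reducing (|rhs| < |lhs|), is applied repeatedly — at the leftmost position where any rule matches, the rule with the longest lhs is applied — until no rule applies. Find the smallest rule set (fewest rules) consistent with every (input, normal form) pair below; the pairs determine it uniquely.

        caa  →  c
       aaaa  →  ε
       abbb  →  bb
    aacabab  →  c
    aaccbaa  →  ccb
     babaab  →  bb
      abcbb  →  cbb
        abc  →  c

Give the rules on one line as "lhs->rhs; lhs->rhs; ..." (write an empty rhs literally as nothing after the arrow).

aa->; ab->

  | caa => c
  | aaaa => aa => ε
  | abbb => bb
  | aacabab => cabab => cab => c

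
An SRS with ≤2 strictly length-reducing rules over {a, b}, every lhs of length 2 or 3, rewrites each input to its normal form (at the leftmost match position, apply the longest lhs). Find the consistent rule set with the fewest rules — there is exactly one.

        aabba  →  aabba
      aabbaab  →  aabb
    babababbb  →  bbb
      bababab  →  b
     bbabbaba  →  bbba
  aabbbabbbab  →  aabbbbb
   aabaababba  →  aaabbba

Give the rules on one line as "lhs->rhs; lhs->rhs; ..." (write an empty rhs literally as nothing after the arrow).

baa->ab; bab->b

  | aabba
  | aabbaab => aababb => aabb
  | babababbb => bababbb => babbb => bbb
  | bababab => babab => bab => b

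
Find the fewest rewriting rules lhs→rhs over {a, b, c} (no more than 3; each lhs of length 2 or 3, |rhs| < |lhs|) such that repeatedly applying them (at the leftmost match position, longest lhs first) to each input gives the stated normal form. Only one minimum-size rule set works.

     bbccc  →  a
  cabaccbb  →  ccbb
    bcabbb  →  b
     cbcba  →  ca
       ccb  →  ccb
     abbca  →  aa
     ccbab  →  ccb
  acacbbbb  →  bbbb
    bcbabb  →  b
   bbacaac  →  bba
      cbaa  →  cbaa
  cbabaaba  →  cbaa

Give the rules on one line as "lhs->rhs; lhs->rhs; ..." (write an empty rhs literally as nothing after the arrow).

  | bbccc => bacc => bc => a
  | cabaccbb => caccbb => ccbb
  | bcabbb => aabbb => abb => b
  | cbcba => caba => ca

ab->; ac->; bc->a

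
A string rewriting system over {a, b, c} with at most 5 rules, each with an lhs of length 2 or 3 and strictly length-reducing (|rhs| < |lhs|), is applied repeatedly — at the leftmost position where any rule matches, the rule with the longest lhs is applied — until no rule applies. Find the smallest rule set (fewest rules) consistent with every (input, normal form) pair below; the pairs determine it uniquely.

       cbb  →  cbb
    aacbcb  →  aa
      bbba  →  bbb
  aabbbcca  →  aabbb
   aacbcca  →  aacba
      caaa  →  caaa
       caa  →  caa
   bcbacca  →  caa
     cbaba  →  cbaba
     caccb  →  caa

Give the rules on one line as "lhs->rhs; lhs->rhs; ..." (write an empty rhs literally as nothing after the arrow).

bba->bb; bcb->c; cc->; ccb->a

  | cbb
  | aacbcb => aacc => aa
  | bbba => bbb
  | aabbbcca => aabbba => aabbb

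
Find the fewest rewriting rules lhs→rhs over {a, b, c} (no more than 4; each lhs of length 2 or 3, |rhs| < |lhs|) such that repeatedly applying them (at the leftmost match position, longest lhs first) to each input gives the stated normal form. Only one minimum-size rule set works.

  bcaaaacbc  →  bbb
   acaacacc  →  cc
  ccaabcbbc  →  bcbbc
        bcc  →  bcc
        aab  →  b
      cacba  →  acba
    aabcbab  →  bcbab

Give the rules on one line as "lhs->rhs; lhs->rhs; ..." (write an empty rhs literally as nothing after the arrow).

  | bcaaaacbc => baaaacbc => baacbc => bcbc => bbb
  | acaacacc => aaacacc => acacc => aacc => cc
  | ccaabcbbc => caabcbbc => aabcbbc => bcbbc
  | bcc

aa->; ca->a; cbc->bb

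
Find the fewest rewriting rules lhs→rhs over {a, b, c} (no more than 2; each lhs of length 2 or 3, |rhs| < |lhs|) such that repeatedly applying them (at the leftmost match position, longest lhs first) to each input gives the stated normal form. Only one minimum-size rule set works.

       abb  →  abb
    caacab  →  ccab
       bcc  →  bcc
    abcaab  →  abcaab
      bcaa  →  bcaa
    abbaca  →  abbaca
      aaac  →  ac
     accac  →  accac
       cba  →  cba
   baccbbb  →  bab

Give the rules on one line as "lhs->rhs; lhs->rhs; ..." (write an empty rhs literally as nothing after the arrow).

  | abb
  | caacab => ccab
  | bcc
  | abcaab

aac->c; cbb->b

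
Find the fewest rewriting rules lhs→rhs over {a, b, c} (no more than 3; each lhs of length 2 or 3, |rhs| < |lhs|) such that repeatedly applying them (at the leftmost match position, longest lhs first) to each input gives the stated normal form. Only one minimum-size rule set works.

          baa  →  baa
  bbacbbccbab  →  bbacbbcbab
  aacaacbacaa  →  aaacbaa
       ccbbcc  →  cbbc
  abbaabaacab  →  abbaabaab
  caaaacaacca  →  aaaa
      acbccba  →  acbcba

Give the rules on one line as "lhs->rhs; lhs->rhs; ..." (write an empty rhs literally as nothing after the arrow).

  | baa
  | bbacbbccbab => bbacbbcbab
  | aacaacbacaa => aaacbacaa => aaacbaa
  | ccbbcc => cbbcc => cbbc

ca->; cc->c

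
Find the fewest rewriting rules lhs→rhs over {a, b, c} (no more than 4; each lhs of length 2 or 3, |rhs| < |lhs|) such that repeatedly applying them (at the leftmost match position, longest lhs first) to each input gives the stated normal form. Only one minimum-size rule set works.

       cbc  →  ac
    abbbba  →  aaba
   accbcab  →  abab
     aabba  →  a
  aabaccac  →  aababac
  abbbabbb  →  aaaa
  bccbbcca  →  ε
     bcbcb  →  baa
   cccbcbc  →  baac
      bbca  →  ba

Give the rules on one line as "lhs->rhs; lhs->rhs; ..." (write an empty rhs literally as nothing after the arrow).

aca->; bb->c; cb->a; cc->b

  | cbc => ac
  | abbbba => acbba => aaba
  | accbcab => abbcab => accab => abab
  | aabba => aaca => a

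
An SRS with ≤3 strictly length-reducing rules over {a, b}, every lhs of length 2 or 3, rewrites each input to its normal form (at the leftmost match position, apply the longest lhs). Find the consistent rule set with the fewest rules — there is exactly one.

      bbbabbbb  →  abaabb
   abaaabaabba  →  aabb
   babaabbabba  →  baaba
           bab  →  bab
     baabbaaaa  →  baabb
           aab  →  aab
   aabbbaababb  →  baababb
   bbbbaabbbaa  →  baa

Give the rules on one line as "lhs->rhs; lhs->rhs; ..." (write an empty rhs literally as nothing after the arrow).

  | bbbabbbb => ababbbb => abaabb
  | abaaabaabba => abbaabba => abbabba => abbbba => aabba => aabb
  | babaabbabba => babaabbbba => babaaabba => babbba => baaba
  | bab

aaa->; bba->bb; bbb->ab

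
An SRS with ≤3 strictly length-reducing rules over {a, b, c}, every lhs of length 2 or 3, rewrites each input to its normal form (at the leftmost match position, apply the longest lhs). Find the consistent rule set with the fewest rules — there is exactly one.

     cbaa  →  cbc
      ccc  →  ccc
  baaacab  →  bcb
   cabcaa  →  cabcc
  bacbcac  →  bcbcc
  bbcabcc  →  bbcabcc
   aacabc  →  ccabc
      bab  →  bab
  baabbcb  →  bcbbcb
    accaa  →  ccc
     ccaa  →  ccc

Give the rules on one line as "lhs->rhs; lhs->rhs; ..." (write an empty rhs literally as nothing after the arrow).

  | cbaa => cbc
  | ccc
  | baaacab => bcacab => bcb
  | cabcaa => cabcc

aa->c; ac->c; aca->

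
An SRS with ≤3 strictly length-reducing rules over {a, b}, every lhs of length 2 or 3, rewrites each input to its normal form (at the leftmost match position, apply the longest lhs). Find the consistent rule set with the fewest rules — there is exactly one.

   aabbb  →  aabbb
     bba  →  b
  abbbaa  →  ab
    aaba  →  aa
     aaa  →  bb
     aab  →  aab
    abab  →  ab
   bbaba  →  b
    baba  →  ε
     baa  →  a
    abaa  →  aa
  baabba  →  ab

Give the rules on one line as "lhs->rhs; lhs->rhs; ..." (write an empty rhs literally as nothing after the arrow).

  | aabbb
  | bba => b
  | abbbaa => abba => ab
  | aaba => aa

aaa->bb; ba->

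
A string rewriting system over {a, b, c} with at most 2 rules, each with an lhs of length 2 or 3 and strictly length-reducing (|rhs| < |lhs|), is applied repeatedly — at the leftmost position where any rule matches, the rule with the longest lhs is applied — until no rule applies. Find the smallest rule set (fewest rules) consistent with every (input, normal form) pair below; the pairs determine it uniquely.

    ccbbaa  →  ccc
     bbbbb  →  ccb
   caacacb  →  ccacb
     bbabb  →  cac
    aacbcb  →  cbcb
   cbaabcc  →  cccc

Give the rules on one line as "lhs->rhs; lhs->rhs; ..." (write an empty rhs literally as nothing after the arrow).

  | ccbbaa => cccaa => ccc
  | bbbbb => cbbb => ccb
  | caacacb => ccacb
  | bbabb => cabb => cac

aa->; bb->c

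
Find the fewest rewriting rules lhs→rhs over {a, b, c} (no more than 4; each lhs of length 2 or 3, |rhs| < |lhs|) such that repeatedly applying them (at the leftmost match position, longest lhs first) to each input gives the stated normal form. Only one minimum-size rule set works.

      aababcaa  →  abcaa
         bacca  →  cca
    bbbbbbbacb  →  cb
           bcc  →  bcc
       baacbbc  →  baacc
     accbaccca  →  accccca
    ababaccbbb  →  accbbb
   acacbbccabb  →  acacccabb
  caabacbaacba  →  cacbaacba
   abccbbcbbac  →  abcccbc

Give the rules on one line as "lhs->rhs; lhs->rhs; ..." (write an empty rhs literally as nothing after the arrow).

  | aababcaa => abcaa
  | bacca => cca
  | bbbbbbbacb => bbbbbbcb => bbbbcb => bbcb => cb
  | bcc

aab->; bac->c; bbc->c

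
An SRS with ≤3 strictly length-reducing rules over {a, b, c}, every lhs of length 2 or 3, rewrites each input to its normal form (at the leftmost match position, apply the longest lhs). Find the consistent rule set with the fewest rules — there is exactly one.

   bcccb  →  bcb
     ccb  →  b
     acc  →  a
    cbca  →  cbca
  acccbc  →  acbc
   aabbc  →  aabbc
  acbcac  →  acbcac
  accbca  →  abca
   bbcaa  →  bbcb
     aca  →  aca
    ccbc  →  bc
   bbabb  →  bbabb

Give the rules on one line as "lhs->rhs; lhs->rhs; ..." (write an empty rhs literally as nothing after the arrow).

caa->cb; cc->

  | bcccb => bcb
  | ccb => b
  | acc => a
  | cbca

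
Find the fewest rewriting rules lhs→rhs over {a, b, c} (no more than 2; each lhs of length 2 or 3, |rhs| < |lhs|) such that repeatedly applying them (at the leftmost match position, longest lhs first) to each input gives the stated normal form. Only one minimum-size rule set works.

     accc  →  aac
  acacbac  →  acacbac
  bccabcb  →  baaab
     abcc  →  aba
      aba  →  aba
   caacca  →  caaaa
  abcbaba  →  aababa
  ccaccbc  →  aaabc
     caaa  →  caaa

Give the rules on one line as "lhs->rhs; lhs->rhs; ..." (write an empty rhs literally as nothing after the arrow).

  | accc => aac
  | acacbac
  | bccabcb => baabcb => baaab
  | abcc => aba

bcb->ab; cc->a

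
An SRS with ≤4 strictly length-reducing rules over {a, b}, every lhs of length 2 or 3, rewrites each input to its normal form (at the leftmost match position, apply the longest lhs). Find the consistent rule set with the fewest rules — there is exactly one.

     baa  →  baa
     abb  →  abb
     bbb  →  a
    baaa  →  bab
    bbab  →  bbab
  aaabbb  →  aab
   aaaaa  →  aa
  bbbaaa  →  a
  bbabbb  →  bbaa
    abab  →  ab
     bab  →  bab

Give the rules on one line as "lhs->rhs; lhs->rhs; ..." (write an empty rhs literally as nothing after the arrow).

aaa->ab; aba->a; bbb->a

  | baa
  | abb
  | bbb => a
  | baaa => bab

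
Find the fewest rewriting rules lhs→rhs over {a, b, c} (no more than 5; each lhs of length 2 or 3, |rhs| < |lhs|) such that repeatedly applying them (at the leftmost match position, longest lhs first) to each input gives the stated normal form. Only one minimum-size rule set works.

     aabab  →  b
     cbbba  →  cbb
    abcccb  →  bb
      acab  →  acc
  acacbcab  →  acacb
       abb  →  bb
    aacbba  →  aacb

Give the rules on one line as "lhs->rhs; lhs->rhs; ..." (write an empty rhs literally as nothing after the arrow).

ab->b; ba->; bc->b; cab->cc

  | aabab => abab => bab => b
  | cbbba => cbb
  | abcccb => bcccb => bccb => bcb => bb
  | acab => acc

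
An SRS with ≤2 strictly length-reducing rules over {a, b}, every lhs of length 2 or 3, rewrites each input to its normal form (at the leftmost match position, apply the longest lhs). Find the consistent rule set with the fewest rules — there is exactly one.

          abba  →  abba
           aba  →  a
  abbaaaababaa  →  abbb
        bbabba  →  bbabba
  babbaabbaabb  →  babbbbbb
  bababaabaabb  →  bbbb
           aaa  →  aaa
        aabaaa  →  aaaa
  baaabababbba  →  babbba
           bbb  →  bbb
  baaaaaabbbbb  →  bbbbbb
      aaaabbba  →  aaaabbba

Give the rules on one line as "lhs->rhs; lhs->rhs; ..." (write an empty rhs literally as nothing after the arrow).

  | abba
  | aba => a
  | abbaaaababaa => abbaababaa => abbbabaa => abbbaa => abbb
  | bbabba

aba->a; baa->b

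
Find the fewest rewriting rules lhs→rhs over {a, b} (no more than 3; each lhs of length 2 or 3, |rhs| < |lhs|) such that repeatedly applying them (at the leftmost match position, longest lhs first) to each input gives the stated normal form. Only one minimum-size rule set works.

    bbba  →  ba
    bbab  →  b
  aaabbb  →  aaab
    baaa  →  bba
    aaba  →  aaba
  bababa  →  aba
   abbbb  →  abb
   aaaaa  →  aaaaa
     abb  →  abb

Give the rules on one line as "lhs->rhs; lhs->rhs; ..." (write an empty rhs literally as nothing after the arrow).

baa->bb; bab->; bbb->b

  | bbba => ba
  | bbab => b
  | aaabbb => aaab
  | baaa => bba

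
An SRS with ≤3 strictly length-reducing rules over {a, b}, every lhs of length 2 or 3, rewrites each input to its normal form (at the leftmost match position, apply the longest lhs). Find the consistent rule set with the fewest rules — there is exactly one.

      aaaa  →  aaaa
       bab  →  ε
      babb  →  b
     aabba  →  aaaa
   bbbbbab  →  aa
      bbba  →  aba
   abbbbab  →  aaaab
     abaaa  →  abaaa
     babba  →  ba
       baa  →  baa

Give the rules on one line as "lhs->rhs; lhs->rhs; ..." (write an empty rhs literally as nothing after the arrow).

bab->; bb->a

  | aaaa
  | bab => ε
  | babb => b
  | aabba => aaaa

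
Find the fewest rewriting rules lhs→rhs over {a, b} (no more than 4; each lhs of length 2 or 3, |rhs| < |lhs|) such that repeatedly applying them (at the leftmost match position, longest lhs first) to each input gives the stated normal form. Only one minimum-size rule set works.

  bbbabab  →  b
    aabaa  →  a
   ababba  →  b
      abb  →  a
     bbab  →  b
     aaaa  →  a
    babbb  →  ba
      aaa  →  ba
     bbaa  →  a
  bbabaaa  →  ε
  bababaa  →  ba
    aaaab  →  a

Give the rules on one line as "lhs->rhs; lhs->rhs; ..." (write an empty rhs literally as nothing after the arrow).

  | bbbabab => ababab => aabab => bbab => b
  | aabaa => bbaa => a
  | ababba => aabba => bbba => aba => aa => b
  | abb => ab => a

aa->b; ab->a; bb->a; bba->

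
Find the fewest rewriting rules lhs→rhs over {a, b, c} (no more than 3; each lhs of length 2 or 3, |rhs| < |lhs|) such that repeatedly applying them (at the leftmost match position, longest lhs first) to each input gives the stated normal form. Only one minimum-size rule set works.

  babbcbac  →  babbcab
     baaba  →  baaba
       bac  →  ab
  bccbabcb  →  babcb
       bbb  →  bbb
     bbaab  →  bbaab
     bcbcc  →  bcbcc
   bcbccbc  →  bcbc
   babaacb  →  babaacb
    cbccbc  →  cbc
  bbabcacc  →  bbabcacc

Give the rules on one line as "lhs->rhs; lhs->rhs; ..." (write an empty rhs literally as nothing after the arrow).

bac->ab; ccb->

  | babbcbac => babbcab
  | baaba
  | bac => ab
  | bccbabcb => babcb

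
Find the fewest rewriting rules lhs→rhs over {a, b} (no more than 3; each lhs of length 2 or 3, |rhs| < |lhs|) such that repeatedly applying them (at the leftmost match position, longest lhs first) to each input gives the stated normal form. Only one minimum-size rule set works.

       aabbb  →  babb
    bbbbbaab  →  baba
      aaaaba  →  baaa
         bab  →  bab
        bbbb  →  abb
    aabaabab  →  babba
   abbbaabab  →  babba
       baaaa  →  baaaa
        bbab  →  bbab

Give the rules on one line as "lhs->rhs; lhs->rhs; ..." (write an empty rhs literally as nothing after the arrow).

  | aabbb => babb
  | bbbbbaab => abbbaab => aabaab => baaab => baba
  | aaaaba => aabaa => baaa
  | bab

aab->ba; bbb->ab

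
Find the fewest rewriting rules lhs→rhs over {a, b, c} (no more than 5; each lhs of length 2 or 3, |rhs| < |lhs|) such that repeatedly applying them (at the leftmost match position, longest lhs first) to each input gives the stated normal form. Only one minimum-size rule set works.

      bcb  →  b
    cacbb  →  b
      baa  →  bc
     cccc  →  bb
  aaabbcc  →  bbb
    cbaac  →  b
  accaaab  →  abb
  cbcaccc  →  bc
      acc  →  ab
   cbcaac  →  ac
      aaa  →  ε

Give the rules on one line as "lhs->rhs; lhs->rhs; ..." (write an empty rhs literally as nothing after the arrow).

aa->c; ca->; cb->; cc->b

  | bcb => b
  | cacbb => cbb => b
  | baa => bc
  | cccc => bcc => bb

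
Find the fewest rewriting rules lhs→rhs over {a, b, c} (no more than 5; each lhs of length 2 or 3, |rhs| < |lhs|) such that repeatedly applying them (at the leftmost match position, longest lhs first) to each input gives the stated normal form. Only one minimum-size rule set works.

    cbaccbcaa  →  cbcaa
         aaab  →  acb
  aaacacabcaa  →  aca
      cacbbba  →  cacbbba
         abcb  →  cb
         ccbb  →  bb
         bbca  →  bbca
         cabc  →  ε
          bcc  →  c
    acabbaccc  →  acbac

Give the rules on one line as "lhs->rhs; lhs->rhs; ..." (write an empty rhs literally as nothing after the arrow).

  | cbaccbcaa => cbabcaa => cbcaa
  | aaab => acb
  | aaacacabcaa => accacabcaa => aacabcaa => aaccaa => aaaa => aca
  | cacbbba

aaa->ac; ab->; bcc->c; cc->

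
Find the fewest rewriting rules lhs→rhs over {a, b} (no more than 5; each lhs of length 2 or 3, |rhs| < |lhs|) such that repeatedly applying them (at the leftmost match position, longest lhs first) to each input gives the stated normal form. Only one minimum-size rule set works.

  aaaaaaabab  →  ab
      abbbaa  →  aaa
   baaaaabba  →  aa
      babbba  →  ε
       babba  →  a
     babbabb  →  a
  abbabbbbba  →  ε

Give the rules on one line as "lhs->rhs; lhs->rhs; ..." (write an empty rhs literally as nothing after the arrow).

aab->b; ba->; baa->aa; bb->

  | aaaaaaabab => aaaaabab => aaabab => abab => ab
  | abbbaa => abaa => aaa
  | baaaaabba => aaaaabba => aaabba => abba => aa
  | babbba => bbba => ba => ε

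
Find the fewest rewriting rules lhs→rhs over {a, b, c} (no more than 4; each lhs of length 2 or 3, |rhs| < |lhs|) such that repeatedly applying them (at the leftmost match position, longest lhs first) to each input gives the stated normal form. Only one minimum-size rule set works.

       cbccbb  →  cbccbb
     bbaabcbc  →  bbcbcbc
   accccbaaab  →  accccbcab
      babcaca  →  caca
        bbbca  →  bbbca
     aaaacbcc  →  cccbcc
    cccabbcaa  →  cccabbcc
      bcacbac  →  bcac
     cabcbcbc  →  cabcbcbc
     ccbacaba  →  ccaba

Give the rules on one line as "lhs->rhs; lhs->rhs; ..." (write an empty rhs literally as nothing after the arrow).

  | cbccbb
  | bbaabcbc => bbcbcbc
  | accccbaaab => accccbcab
  | babcaca => caca

aa->c; bab->; bac->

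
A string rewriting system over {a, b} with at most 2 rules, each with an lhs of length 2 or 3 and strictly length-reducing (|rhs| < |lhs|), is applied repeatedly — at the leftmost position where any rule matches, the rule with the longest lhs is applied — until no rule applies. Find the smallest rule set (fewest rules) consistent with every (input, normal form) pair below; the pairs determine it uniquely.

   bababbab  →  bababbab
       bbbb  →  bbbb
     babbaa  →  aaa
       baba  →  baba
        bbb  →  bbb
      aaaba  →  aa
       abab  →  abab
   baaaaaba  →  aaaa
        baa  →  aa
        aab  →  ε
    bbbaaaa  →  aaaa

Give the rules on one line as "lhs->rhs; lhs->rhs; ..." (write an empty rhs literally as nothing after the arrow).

aab->; baa->aa

  | bababbab
  | bbbb
  | babbaa => babaa => baaa => aaa
  | baba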